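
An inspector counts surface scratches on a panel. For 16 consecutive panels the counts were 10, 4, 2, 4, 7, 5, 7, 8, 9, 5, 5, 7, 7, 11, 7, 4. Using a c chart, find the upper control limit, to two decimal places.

c̄ = (10 + 4 + 2 + 4 + 7 + 5 + 7 + 8 + 9 + 5 + 5 + 7 + 7 + 11 + 7 + 4) / 16 = 102 / 16 = 6.3750
UCL = c̄ + 3√c̄ = 6.3750 + 3 × √6.3750 = 6.3750 + 3 × 2.5249 = 13.9496

13.95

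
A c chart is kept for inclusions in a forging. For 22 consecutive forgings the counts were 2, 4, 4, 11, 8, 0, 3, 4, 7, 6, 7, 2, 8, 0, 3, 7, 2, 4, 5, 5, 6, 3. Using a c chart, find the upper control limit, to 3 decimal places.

11.019

c̄ = (2 + 4 + 4 + 11 + 8 + 0 + 3 + 4 + 7 + 6 + 7 + 2 + 8 + 0 + 3 + 7 + 2 + 4 + 5 + 5 + 6 + 3) / 22 = 101 / 22 = 4.5909
UCL = c̄ + 3√c̄ = 4.5909 + 3 × √4.5909 = 4.5909 + 3 × 2.1426 = 11.0188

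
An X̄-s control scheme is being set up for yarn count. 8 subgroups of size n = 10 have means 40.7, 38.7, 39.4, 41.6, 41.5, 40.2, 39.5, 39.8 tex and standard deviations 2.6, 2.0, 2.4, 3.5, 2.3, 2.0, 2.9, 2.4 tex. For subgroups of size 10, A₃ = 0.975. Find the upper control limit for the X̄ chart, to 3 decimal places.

X̄̄ = (40.7 + 38.7 + 39.4 + 41.6 + 41.5 + 40.2 + 39.5 + 39.8) / 8 = 40.1750
s̄ = (2.6 + 2.0 + 2.4 + 3.5 + 2.3 + 2.0 + 2.9 + 2.4) / 8 = 2.5125
UCL = X̄̄ + A₃·s̄ = 40.1750 + 0.975 × 2.5125 = 42.6247

42.625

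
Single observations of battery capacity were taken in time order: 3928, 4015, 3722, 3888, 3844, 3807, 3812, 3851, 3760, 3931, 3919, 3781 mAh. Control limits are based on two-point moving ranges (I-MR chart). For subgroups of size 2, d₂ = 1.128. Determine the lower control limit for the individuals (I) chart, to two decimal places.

X̄ = (3928 + 4015 + 3722 + 3888 + 3844 + 3807 + 3812 + 3851 + 3760 + 3931 + 3919 + 3781) / 12 = 3854.8333
Moving ranges: 87, 293, 166, 44, 37, 5, 39, 91, 171, 12, 138; M̄R̄ = 1083.0000 / 11 = 98.4545
LCL = X̄ − 3·M̄R̄/d₂ = 3854.8333 − 3 × 98.4545 / 1.128 = 3592.9861

3592.99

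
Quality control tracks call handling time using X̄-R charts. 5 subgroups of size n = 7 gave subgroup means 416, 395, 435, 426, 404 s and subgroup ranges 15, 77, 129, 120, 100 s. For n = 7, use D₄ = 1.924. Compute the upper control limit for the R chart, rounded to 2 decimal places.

R̄ = (15 + 77 + 129 + 120 + 100) / 5 = 441.0000 / 5 = 88.2000
UCL_R = D₄·R̄ = 1.924 × 88.2000 = 169.6968

169.70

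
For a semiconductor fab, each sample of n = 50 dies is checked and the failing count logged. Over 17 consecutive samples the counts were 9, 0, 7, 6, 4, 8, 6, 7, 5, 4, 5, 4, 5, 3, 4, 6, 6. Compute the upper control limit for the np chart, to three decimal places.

p̄ = Σdᵢ / (k·n) = 89 / (17 × 50) = 0.10471
UCL = np̄ + 3·√(np̄(1−p̄)) = 5.2353 + 3 × √(5.2353×0.89529) = 5.2353 + 3 × 2.1650 = 11.7302

11.730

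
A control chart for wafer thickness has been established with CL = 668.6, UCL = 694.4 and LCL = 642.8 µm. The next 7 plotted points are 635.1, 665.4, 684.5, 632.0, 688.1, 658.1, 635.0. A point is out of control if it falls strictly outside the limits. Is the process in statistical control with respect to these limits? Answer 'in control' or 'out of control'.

out of control

Compare each point to [642.8, 694.4]: sample 1 = 635.1 < LCL; sample 4 = 632.0 < LCL; sample 7 = 635.0 < LCL.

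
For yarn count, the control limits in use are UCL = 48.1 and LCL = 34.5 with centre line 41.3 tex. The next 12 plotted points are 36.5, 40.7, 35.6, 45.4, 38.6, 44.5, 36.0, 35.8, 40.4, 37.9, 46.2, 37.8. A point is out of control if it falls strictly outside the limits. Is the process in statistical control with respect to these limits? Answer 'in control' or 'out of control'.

All 12 points lie within [34.5, 48.1].

in control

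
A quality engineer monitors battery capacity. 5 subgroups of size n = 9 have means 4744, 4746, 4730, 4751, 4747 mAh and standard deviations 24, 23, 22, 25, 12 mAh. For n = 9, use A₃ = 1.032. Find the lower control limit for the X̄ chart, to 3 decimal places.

4721.722

X̄̄ = (4744 + 4746 + 4730 + 4751 + 4747) / 5 = 4743.6000
s̄ = (24 + 23 + 22 + 25 + 12) / 5 = 21.2000
LCL = X̄̄ − A₃·s̄ = 4743.6000 − 1.032 × 21.2000 = 4721.7216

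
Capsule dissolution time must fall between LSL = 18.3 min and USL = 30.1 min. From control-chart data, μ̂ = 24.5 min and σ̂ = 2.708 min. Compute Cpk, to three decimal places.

Cpu = (USL − μ̂) / (3σ̂) = (30.1 − 24.5) / (3 × 2.708) = 0.6893; Cpl = (μ̂ − LSL) / (3σ̂) = (24.5 − 18.3) / (3 × 2.708) = 0.7632; Cpk = min(Cpu, Cpl) = 0.6893

0.689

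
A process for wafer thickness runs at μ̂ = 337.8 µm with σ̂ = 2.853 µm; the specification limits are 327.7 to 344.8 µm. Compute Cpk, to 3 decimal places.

Cpu = (USL − μ̂) / (3σ̂) = (344.8 − 337.8) / (3 × 2.853) = 0.8179; Cpl = (μ̂ − LSL) / (3σ̂) = (337.8 − 327.7) / (3 × 2.853) = 1.1800; Cpk = min(Cpu, Cpl) = 0.8179

0.818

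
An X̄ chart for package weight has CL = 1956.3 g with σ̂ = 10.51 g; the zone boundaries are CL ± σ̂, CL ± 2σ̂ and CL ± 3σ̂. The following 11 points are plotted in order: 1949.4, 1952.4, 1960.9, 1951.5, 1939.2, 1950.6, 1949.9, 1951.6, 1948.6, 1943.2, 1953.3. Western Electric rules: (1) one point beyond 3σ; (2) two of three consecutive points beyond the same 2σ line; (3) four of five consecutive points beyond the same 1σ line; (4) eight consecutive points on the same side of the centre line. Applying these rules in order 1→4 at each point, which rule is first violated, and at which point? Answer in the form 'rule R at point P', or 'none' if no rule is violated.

rule 4 at point 11

Zone of each point (C = within 1σ̂, B = 1σ̂–2σ̂, A = 2σ̂–3σ̂, * = beyond 3σ̂; sign = side of CL): 1:-C, 2:-C, 3:+C, 4:-C, 5:-B, 6:-C, 7:-C, 8:-C, 9:-C, 10:-B, 11:-C
Rule 4 (eight consecutive points on the same side of the centre line) is satisfied at point 11.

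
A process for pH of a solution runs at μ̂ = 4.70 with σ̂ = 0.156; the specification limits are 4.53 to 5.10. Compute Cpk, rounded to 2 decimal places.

0.36

Cpu = (USL − μ̂) / (3σ̂) = (5.10 − 4.70) / (3 × 0.156) = 0.8547; Cpl = (μ̂ − LSL) / (3σ̂) = (4.70 − 4.53) / (3 × 0.156) = 0.3632; Cpk = min(Cpu, Cpl) = 0.3632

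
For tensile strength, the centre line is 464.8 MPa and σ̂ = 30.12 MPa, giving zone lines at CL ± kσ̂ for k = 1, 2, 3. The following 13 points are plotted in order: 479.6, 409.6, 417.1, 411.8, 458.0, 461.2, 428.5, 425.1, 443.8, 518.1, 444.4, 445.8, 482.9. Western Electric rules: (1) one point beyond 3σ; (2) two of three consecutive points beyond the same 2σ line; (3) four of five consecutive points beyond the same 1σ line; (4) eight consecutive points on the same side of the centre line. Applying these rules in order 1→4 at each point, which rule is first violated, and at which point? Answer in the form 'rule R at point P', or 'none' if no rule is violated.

Zone of each point (C = within 1σ̂, B = 1σ̂–2σ̂, A = 2σ̂–3σ̂, * = beyond 3σ̂; sign = side of CL): 1:+C, 2:-B, 3:-B, 4:-B, 5:-C, 6:-C, 7:-B, 8:-B, 9:-C, 10:+B, 11:-C, 12:-C, 13:+C
Rule 4 (eight consecutive points on the same side of the centre line) is satisfied at point 9.

rule 4 at point 9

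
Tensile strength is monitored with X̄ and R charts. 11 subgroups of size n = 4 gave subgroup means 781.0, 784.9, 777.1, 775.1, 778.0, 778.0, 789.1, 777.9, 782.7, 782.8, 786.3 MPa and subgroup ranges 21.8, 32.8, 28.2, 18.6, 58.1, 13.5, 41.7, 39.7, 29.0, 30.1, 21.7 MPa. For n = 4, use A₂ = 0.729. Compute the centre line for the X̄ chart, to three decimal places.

X̄̄ = (781.0 + 784.9 + 777.1 + 775.1 + 778.0 + 778.0 + 789.1 + 777.9 + 782.7 + 782.8 + 786.3) / 11 = 8592.9000 / 11 = 781.1727
CL = X̄̄ = 781.1727

781.173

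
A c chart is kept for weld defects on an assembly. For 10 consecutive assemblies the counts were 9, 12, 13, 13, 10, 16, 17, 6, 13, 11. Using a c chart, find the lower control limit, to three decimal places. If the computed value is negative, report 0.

c̄ = (9 + 12 + 13 + 13 + 10 + 16 + 17 + 6 + 13 + 11) / 10 = 120 / 10 = 12.0000
LCL = c̄ − 3√c̄ = 12.0000 − 3 × 3.4641 = 1.6077

1.608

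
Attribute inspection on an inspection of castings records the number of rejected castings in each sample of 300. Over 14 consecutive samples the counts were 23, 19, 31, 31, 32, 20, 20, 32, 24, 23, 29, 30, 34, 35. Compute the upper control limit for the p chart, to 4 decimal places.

p̄ = Σdᵢ / (k·n) = 383 / (14 × 300) = 0.09119
UCL = p̄ + 3·√(p̄(1−p̄)/n) = 0.09119 + 3 × √(0.09119×0.90881/300) = 0.09119 + 3 × 0.01662 = 0.14105

0.1411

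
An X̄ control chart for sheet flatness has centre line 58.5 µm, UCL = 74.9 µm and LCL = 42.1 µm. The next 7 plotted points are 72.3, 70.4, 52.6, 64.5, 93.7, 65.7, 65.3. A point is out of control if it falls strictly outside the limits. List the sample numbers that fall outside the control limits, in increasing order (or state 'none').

5

Compare each point to [42.1, 74.9]: sample 5 = 93.7 > UCL.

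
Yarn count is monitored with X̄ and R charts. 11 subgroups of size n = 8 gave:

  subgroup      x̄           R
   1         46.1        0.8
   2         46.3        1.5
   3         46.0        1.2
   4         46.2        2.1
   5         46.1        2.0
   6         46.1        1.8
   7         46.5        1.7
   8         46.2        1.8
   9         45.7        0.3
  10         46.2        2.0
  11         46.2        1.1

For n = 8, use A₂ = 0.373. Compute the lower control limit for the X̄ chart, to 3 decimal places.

45.593

X̄̄ = (46.1 + 46.3 + 46.0 + 46.2 + 46.1 + 46.1 + 46.5 + 46.2 + 45.7 + 46.2 + 46.2) / 11 = 507.6000 / 11 = 46.1455
R̄ = (0.8 + 1.5 + 1.2 + 2.1 + 2.0 + 1.8 + 1.7 + 1.8 + 0.3 + 2.0 + 1.1) / 11 = 16.3000 / 11 = 1.4818
LCL = X̄̄ − A₂·R̄ = 46.1455 − 0.373 × 1.4818 = 45.5927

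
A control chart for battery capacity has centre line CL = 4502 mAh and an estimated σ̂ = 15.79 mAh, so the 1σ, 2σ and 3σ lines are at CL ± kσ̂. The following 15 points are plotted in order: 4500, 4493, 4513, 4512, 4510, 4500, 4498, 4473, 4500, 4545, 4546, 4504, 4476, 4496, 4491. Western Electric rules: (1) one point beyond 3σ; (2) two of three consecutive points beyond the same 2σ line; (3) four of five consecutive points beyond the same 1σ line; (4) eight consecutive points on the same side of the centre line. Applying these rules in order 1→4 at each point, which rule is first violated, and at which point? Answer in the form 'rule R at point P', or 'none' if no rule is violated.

Zone of each point (C = within 1σ̂, B = 1σ̂–2σ̂, A = 2σ̂–3σ̂, * = beyond 3σ̂; sign = side of CL): 1:-C, 2:-C, 3:+C, 4:+C, 5:+C, 6:-C, 7:-C, 8:-B, 9:-C, 10:+A, 11:+A, 12:+C, 13:-B, 14:-C, 15:-C
Rule 2 (two of three consecutive points beyond the same 2σ limit) is satisfied at point 11.

rule 2 at point 11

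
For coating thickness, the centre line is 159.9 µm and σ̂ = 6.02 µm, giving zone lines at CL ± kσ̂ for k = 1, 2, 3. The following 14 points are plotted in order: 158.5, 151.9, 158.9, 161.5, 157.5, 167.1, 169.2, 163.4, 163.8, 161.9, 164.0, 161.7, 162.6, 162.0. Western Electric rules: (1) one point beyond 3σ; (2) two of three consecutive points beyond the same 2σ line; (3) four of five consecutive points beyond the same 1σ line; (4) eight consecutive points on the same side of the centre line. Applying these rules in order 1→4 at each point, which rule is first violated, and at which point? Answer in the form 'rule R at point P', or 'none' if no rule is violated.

Zone of each point (C = within 1σ̂, B = 1σ̂–2σ̂, A = 2σ̂–3σ̂, * = beyond 3σ̂; sign = side of CL): 1:-C, 2:-B, 3:-C, 4:+C, 5:-C, 6:+B, 7:+B, 8:+C, 9:+C, 10:+C, 11:+C, 12:+C, 13:+C, 14:+C
Rule 4 (eight consecutive points on the same side of the centre line) is satisfied at point 13.

rule 4 at point 13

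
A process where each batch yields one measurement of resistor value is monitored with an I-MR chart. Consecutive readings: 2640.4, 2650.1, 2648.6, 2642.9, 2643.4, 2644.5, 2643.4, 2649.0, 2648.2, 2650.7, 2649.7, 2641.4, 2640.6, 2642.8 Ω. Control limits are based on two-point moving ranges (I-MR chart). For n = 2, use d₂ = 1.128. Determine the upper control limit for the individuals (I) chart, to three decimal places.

2653.754

X̄ = (2640.4 + 2650.1 + 2648.6 + 2642.9 + 2643.4 + 2644.5 + 2643.4 + 2649.0 + 2648.2 + 2650.7 + 2649.7 + 2641.4 + 2640.6 + 2642.8) / 14 = 2645.4071
Moving ranges: 9.7, 1.5, 5.7, 0.5, 1.1, 1.1, 5.6, 0.8, 2.5, 1.0, 8.3, 0.8, 2.2; M̄R̄ = 40.8000 / 13 = 3.1385
UCL = X̄ + 3·M̄R̄/d₂ = 2645.4071 + 3 × 3.1385 / 1.128 = 2653.7541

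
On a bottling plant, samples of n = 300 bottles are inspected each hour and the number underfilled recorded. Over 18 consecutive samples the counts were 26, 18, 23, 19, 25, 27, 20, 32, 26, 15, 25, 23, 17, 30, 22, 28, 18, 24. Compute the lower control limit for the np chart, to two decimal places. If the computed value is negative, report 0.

p̄ = Σdᵢ / (k·n) = 418 / (18 × 300) = 0.07741
LCL = np̄ − 3·√(np̄(1−p̄)) = 23.2222 − 3 × 4.6287 = 9.3362

9.34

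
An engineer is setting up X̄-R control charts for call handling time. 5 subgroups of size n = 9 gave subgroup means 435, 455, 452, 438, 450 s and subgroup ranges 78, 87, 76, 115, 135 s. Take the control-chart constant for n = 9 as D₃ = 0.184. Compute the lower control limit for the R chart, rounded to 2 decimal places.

R̄ = (78 + 87 + 76 + 115 + 135) / 5 = 491.0000 / 5 = 98.2000
LCL_R = D₃·R̄ = 0.184 × 98.2000 = 18.0688

18.07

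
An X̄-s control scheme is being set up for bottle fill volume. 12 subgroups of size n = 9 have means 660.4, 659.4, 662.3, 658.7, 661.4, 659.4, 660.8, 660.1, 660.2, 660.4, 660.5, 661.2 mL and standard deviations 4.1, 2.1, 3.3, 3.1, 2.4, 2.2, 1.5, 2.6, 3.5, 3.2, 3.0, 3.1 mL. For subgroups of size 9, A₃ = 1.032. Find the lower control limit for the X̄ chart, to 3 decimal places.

657.467

X̄̄ = (660.4 + 659.4 + 662.3 + 658.7 + 661.4 + 659.4 + 660.8 + 660.1 + 660.2 + 660.4 + 660.5 + 661.2) / 12 = 660.4000
s̄ = (4.1 + 2.1 + 3.3 + 3.1 + 2.4 + 2.2 + 1.5 + 2.6 + 3.5 + 3.2 + 3.0 + 3.1) / 12 = 2.8417
LCL = X̄̄ − A₃·s̄ = 660.4000 − 1.032 × 2.8417 = 657.4674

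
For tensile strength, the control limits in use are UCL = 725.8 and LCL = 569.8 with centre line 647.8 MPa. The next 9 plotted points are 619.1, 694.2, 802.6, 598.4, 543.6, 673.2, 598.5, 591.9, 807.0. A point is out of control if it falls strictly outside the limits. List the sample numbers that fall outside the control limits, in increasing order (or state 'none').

Compare each point to [569.8, 725.8]: sample 3 = 802.6 > UCL; sample 5 = 543.6 < LCL; sample 9 = 807.0 > UCL.

3, 5, 9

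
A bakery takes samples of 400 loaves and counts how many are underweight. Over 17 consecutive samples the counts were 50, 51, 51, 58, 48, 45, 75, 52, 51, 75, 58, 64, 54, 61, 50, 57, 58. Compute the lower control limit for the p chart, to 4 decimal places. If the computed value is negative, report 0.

p̄ = Σdᵢ / (k·n) = 958 / (17 × 400) = 0.14088
LCL = p̄ − 3·√(p̄(1−p̄)/n) = 0.14088 − 3 × 0.01740 = 0.08870

0.0887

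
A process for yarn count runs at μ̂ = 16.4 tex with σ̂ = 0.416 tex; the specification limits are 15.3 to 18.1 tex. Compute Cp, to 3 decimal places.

Cp = (USL − LSL) / (6σ̂) = (18.1 − 15.3) / (6 × 0.416) = 2.8000 / 2.4960 = 1.1218

1.122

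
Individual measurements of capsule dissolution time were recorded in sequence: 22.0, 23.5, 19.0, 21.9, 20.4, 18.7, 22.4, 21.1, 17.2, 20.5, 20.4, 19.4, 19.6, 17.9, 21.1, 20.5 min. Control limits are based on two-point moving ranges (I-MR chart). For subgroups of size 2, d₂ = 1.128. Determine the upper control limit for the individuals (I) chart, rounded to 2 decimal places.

X̄ = (22.0 + 23.5 + 19.0 + 21.9 + 20.4 + 18.7 + 22.4 + 21.1 + 17.2 + 20.5 + 20.4 + 19.4 + 19.6 + 17.9 + 21.1 + 20.5) / 16 = 20.3500
Moving ranges: 1.5, 4.5, 2.9, 1.5, 1.7, 3.7, 1.3, 3.9, 3.3, 0.1, 1.0, 0.2, 1.7, 3.2, 0.6; M̄R̄ = 31.1000 / 15 = 2.0733
UCL = X̄ + 3·M̄R̄/d₂ = 20.3500 + 3 × 2.0733 / 1.128 = 25.8642

25.86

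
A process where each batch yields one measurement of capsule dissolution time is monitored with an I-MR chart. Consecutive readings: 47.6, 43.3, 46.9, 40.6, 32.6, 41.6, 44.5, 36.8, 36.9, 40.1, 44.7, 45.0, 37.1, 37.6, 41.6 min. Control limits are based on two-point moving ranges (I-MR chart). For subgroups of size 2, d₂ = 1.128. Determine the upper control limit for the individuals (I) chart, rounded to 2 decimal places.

X̄ = (47.6 + 43.3 + 46.9 + 40.6 + 32.6 + 41.6 + 44.5 + 36.8 + 36.9 + 40.1 + 44.7 + 45.0 + 37.1 + 37.6 + 41.6) / 15 = 41.1267
Moving ranges: 4.3, 3.6, 6.3, 8.0, 9.0, 2.9, 7.7, 0.1, 3.2, 4.6, 0.3, 7.9, 0.5, 4.0; M̄R̄ = 62.4000 / 14 = 4.4571
UCL = X̄ + 3·M̄R̄/d₂ = 41.1267 + 3 × 4.4571 / 1.128 = 52.9808

52.98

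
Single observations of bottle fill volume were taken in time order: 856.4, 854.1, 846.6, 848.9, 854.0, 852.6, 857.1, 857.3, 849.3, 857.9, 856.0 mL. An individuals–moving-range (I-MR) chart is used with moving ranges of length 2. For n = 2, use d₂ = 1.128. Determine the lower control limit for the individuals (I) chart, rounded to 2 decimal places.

X̄ = (856.4 + 854.1 + 846.6 + 848.9 + 854.0 + 852.6 + 857.1 + 857.3 + 849.3 + 857.9 + 856.0) / 11 = 853.6545
Moving ranges: 2.3, 7.5, 2.3, 5.1, 1.4, 4.5, 0.2, 8.0, 8.6, 1.9; M̄R̄ = 41.8000 / 10 = 4.1800
LCL = X̄ − 3·M̄R̄/d₂ = 853.6545 − 3 × 4.1800 / 1.128 = 842.5375

842.54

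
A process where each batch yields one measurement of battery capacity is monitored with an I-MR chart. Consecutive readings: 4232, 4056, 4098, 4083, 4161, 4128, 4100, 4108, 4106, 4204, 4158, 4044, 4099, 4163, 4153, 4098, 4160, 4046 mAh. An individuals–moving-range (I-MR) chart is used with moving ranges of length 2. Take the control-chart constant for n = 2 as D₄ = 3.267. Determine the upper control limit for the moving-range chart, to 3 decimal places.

192.176

Moving ranges: 176, 42, 15, 78, 33, 28, 8, 2, 98, 46, 114, 55, 64, 10, 55, 62, 114; M̄R̄ = 1000.0000 / 17 = 58.8235
UCL_MR = D₄·M̄R̄ = 3.267 × 58.8235 = 192.1765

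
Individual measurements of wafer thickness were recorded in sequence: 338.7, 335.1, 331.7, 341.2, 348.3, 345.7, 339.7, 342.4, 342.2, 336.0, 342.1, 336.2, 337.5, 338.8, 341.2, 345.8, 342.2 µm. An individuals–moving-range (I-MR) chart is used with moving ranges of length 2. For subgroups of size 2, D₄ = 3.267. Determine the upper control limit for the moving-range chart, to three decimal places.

Moving ranges: 3.6, 3.4, 9.5, 7.1, 2.6, 6.0, 2.7, 0.2, 6.2, 6.1, 5.9, 1.3, 1.3, 2.4, 4.6, 3.6; M̄R̄ = 66.5000 / 16 = 4.1562
UCL_MR = D₄·M̄R̄ = 3.267 × 4.1562 = 13.5785

13.578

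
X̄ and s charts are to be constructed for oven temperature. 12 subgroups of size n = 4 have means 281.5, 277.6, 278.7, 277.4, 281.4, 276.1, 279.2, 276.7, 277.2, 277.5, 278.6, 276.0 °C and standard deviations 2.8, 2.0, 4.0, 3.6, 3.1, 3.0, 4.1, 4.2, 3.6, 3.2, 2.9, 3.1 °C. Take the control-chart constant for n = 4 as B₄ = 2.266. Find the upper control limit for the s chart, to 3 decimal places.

7.478

s̄ = (2.8 + 2.0 + 4.0 + 3.6 + 3.1 + 3.0 + 4.1 + 4.2 + 3.6 + 3.2 + 2.9 + 3.1) / 12 = 3.3000
UCL_s = B₄·s̄ = 2.266 × 3.3000 = 7.4778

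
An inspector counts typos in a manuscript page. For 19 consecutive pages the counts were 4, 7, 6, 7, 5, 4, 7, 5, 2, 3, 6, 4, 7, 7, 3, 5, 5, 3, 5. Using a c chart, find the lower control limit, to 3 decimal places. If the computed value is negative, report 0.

0.000

c̄ = (4 + 7 + 6 + 7 + 5 + 4 + 7 + 5 + 2 + 3 + 6 + 4 + 7 + 7 + 3 + 5 + 5 + 3 + 5) / 19 = 95 / 19 = 5.0000
LCL = c̄ − 3√c̄ = 5.0000 − 3 × 2.2361 = -1.7082 → 0 (cannot be negative)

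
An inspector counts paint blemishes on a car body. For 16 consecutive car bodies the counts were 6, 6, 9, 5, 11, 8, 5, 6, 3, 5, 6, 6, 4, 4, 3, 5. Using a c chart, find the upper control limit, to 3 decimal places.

12.944

c̄ = (6 + 6 + 9 + 5 + 11 + 8 + 5 + 6 + 3 + 5 + 6 + 6 + 4 + 4 + 3 + 5) / 16 = 92 / 16 = 5.7500
UCL = c̄ + 3√c̄ = 5.7500 + 3 × √5.7500 = 5.7500 + 3 × 2.3979 = 12.9437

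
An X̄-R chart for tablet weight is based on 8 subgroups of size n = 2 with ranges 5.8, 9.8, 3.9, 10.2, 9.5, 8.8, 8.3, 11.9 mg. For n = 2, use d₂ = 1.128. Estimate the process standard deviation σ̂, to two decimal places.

7.56

R̄ = (5.8 + 9.8 + 3.9 + 10.2 + 9.5 + 8.8 + 8.3 + 11.9) / 8 = 8.5250
σ̂ = R̄ / d₂ = 8.5250 / 1.128 = 7.5576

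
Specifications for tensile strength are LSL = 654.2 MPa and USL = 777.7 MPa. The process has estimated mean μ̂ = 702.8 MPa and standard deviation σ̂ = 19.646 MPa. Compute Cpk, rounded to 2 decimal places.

0.82

Cpu = (USL − μ̂) / (3σ̂) = (777.7 − 702.8) / (3 × 19.646) = 1.2708; Cpl = (μ̂ − LSL) / (3σ̂) = (702.8 − 654.2) / (3 × 19.646) = 0.8246; Cpk = min(Cpu, Cpl) = 0.8246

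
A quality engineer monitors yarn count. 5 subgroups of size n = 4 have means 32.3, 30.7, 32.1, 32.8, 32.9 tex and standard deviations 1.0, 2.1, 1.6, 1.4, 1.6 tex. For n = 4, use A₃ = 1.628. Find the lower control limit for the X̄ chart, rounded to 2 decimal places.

X̄̄ = (32.3 + 30.7 + 32.1 + 32.8 + 32.9) / 5 = 32.1600
s̄ = (1.0 + 2.1 + 1.6 + 1.4 + 1.6) / 5 = 1.5400
LCL = X̄̄ − A₃·s̄ = 32.1600 − 1.628 × 1.5400 = 29.6529

29.65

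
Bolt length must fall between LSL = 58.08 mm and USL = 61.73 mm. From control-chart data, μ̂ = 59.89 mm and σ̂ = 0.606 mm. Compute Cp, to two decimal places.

1.00

Cp = (USL − LSL) / (6σ̂) = (61.73 − 58.08) / (6 × 0.606) = 3.6500 / 3.6360 = 1.0039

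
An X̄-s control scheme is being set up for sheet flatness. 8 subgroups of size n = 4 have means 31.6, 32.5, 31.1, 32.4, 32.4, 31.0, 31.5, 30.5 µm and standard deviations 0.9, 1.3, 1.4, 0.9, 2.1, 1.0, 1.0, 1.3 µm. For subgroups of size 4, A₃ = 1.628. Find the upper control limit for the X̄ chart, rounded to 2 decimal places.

33.64

X̄̄ = (31.6 + 32.5 + 31.1 + 32.4 + 32.4 + 31.0 + 31.5 + 30.5) / 8 = 31.6250
s̄ = (0.9 + 1.3 + 1.4 + 0.9 + 2.1 + 1.0 + 1.0 + 1.3) / 8 = 1.2375
UCL = X̄̄ + A₃·s̄ = 31.6250 + 1.628 × 1.2375 = 33.6397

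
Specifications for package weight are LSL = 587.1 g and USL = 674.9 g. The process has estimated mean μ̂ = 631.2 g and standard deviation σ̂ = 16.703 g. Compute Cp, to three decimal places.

0.876

Cp = (USL − LSL) / (6σ̂) = (674.9 − 587.1) / (6 × 16.703) = 87.8000 / 100.2180 = 0.8761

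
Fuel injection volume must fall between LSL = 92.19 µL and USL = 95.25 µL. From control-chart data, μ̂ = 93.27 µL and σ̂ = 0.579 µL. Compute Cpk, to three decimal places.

Cpu = (USL − μ̂) / (3σ̂) = (95.25 − 93.27) / (3 × 0.579) = 1.1399; Cpl = (μ̂ − LSL) / (3σ̂) = (93.27 − 92.19) / (3 × 0.579) = 0.6218; Cpk = min(Cpu, Cpl) = 0.6218

0.622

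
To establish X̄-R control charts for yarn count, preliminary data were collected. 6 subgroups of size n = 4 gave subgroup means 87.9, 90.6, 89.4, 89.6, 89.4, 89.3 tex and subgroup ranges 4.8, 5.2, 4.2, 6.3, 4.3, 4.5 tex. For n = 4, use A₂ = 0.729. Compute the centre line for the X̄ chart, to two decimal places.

X̄̄ = (87.9 + 90.6 + 89.4 + 89.6 + 89.4 + 89.3) / 6 = 536.2000 / 6 = 89.3667
CL = X̄̄ = 89.3667

89.37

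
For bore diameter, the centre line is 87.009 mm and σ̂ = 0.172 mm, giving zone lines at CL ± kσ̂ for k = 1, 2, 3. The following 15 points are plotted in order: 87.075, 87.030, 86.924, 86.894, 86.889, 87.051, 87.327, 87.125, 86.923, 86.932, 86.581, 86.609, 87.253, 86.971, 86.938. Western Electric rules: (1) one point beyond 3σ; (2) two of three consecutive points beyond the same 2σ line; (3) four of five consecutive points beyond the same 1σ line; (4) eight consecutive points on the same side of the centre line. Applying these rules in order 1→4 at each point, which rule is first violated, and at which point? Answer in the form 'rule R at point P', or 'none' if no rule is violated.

rule 2 at point 12

Zone of each point (C = within 1σ̂, B = 1σ̂–2σ̂, A = 2σ̂–3σ̂, * = beyond 3σ̂; sign = side of CL): 1:+C, 2:+C, 3:-C, 4:-C, 5:-C, 6:+C, 7:+B, 8:+C, 9:-C, 10:-C, 11:-A, 12:-A, 13:+B, 14:-C, 15:-C
Rule 2 (two of three consecutive points beyond the same 2σ limit) is satisfied at point 12.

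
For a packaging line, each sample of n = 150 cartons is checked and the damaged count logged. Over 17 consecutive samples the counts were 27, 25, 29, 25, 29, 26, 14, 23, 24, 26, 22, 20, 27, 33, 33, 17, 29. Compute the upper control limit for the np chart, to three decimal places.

38.980

p̄ = Σdᵢ / (k·n) = 429 / (17 × 150) = 0.16824
UCL = np̄ + 3·√(np̄(1−p̄)) = 25.2353 + 3 × √(25.2353×0.83176) = 25.2353 + 3 × 4.5815 = 38.9797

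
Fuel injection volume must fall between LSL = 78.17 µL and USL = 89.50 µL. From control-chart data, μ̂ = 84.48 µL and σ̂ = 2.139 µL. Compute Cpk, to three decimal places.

0.782

Cpu = (USL − μ̂) / (3σ̂) = (89.50 − 84.48) / (3 × 2.139) = 0.7823; Cpl = (μ̂ − LSL) / (3σ̂) = (84.48 − 78.17) / (3 × 2.139) = 0.9833; Cpk = min(Cpu, Cpl) = 0.7823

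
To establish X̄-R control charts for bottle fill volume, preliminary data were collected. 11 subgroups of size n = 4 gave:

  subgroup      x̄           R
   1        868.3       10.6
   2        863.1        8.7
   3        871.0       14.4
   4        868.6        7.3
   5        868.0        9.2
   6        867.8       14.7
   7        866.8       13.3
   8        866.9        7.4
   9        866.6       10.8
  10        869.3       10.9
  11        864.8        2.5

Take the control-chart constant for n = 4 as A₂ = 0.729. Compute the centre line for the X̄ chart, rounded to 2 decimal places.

X̄̄ = (868.3 + 863.1 + 871.0 + 868.6 + 868.0 + 867.8 + 866.8 + 866.9 + 866.6 + 869.3 + 864.8) / 11 = 9541.2000 / 11 = 867.3818
CL = X̄̄ = 867.3818

867.38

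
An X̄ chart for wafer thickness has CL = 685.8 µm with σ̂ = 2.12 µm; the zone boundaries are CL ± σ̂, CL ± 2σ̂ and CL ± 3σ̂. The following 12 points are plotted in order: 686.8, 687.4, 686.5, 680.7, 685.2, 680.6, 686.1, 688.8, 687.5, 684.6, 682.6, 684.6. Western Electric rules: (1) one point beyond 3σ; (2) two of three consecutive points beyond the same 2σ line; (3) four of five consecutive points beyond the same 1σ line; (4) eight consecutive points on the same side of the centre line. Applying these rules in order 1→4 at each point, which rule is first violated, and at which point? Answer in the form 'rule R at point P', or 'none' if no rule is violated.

rule 2 at point 6

Zone of each point (C = within 1σ̂, B = 1σ̂–2σ̂, A = 2σ̂–3σ̂, * = beyond 3σ̂; sign = side of CL): 1:+C, 2:+C, 3:+C, 4:-A, 5:-C, 6:-A, 7:+C, 8:+B, 9:+C, 10:-C, 11:-B, 12:-C
Rule 2 (two of three consecutive points beyond the same 2σ limit) is satisfied at point 6.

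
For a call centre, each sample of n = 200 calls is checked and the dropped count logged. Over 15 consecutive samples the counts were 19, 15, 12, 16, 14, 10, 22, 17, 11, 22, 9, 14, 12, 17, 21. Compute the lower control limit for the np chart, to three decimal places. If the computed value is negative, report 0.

4.089

p̄ = Σdᵢ / (k·n) = 231 / (15 × 200) = 0.07700
LCL = np̄ − 3·√(np̄(1−p̄)) = 15.4000 − 3 × 3.7702 = 4.0895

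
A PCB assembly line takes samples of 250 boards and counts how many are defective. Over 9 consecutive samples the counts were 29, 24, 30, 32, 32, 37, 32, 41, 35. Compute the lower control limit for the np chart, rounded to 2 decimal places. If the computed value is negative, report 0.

p̄ = Σdᵢ / (k·n) = 292 / (9 × 250) = 0.12978
LCL = np̄ − 3·√(np̄(1−p̄)) = 32.4444 − 3 × 5.3136 = 16.5038

16.50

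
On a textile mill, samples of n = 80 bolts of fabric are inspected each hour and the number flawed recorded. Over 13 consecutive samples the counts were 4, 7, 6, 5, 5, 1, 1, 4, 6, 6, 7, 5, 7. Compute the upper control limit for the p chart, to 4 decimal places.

p̄ = Σdᵢ / (k·n) = 64 / (13 × 80) = 0.06154
UCL = p̄ + 3·√(p̄(1−p̄)/n) = 0.06154 + 3 × √(0.06154×0.93846/80) = 0.06154 + 3 × 0.02687 = 0.14214

0.1421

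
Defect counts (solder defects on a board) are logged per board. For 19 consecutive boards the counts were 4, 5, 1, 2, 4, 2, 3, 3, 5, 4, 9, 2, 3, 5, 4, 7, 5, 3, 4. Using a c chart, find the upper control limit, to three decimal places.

c̄ = (4 + 5 + 1 + 2 + 4 + 2 + 3 + 3 + 5 + 4 + 9 + 2 + 3 + 5 + 4 + 7 + 5 + 3 + 4) / 19 = 75 / 19 = 3.9474
UCL = c̄ + 3√c̄ = 3.9474 + 3 × √3.9474 = 3.9474 + 3 × 1.9868 = 9.9078

9.908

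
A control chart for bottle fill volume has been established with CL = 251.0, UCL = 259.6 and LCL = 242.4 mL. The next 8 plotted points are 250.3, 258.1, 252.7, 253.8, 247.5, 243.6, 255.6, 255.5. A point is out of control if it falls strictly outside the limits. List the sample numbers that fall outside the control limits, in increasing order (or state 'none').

All 8 points lie within [242.4, 259.6].

none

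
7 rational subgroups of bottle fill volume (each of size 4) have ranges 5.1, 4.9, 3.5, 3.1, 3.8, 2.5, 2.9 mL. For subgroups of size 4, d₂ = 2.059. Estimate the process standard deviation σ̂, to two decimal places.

R̄ = (5.1 + 4.9 + 3.5 + 3.1 + 3.8 + 2.5 + 2.9) / 7 = 3.6857
σ̂ = R̄ / d₂ = 3.6857 / 2.059 = 1.7901

1.79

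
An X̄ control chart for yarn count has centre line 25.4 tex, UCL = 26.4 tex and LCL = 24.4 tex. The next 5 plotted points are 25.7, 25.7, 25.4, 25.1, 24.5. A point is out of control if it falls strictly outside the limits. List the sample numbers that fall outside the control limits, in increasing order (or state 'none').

All 5 points lie within [24.4, 26.4].

none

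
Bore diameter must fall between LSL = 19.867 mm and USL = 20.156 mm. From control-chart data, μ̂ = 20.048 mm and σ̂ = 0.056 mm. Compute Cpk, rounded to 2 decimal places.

Cpu = (USL − μ̂) / (3σ̂) = (20.156 − 20.048) / (3 × 0.056) = 0.6429; Cpl = (μ̂ − LSL) / (3σ̂) = (20.048 − 19.867) / (3 × 0.056) = 1.0774; Cpk = min(Cpu, Cpl) = 0.6429

0.64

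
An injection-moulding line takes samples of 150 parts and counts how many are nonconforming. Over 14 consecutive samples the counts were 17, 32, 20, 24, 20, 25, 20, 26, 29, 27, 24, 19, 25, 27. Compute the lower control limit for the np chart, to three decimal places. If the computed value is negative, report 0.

p̄ = Σdᵢ / (k·n) = 335 / (14 × 150) = 0.15952
LCL = np̄ − 3·√(np̄(1−p̄)) = 23.9286 − 3 × 4.4846 = 10.4749

10.475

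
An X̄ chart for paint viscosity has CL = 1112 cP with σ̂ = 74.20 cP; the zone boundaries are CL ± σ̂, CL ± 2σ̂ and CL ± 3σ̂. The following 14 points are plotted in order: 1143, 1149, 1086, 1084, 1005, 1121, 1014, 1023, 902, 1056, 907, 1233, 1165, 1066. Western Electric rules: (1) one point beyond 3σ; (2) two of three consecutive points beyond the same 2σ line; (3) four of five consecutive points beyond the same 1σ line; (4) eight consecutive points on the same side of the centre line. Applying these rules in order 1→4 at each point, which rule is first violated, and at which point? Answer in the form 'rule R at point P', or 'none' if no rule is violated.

rule 3 at point 9

Zone of each point (C = within 1σ̂, B = 1σ̂–2σ̂, A = 2σ̂–3σ̂, * = beyond 3σ̂; sign = side of CL): 1:+C, 2:+C, 3:-C, 4:-C, 5:-B, 6:+C, 7:-B, 8:-B, 9:-A, 10:-C, 11:-A, 12:+B, 13:+C, 14:-C
Rule 3 (four of five consecutive points beyond the same 1σ limit) is satisfied at point 9.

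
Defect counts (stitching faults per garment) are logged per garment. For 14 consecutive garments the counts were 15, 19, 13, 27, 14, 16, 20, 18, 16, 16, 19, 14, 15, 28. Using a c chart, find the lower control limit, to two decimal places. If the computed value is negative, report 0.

c̄ = (15 + 19 + 13 + 27 + 14 + 16 + 20 + 18 + 16 + 16 + 19 + 14 + 15 + 28) / 14 = 250 / 14 = 17.8571
LCL = c̄ − 3√c̄ = 17.8571 − 3 × 4.2258 = 5.1798

5.18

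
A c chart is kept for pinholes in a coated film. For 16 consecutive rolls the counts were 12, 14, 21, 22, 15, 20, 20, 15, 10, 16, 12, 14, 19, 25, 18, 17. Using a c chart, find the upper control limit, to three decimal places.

c̄ = (12 + 14 + 21 + 22 + 15 + 20 + 20 + 15 + 10 + 16 + 12 + 14 + 19 + 25 + 18 + 17) / 16 = 270 / 16 = 16.8750
UCL = c̄ + 3√c̄ = 16.8750 + 3 × √16.8750 = 16.8750 + 3 × 4.1079 = 29.1988

29.199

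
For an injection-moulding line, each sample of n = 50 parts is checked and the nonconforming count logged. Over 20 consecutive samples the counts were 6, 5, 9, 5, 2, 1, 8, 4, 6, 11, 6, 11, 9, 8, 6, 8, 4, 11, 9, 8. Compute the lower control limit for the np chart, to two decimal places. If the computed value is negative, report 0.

0.00

p̄ = Σdᵢ / (k·n) = 137 / (20 × 50) = 0.13700
LCL = np̄ − 3·√(np̄(1−p̄)) = 6.8500 − 3 × 2.4314 = -0.4441 → 0 (negative, so LCL = 0)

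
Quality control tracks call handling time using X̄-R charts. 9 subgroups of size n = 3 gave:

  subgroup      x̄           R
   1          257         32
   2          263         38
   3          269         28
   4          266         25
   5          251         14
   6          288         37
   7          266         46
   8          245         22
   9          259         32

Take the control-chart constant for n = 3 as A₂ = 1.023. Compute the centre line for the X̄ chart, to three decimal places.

262.667

X̄̄ = (257 + 263 + 269 + 266 + 251 + 288 + 266 + 245 + 259) / 9 = 2364.0000 / 9 = 262.6667
CL = X̄̄ = 262.6667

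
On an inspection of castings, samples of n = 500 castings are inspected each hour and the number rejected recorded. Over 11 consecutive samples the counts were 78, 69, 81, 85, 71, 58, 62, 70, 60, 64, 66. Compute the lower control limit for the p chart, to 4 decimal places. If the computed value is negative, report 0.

p̄ = Σdᵢ / (k·n) = 764 / (11 × 500) = 0.13891
LCL = p̄ − 3·√(p̄(1−p̄)/n) = 0.13891 − 3 × 0.01547 = 0.09251

0.0925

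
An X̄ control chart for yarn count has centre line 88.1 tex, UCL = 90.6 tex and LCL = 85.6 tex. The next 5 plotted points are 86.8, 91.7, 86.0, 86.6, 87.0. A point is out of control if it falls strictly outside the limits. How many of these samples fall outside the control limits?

Compare each point to [85.6, 90.6]: sample 2 = 91.7 > UCL.

1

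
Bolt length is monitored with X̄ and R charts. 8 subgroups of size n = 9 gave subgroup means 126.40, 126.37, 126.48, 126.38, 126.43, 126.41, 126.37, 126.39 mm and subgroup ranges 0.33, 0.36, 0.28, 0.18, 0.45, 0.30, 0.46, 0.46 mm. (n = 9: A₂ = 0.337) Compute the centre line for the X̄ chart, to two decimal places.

X̄̄ = (126.40 + 126.37 + 126.48 + 126.38 + 126.43 + 126.41 + 126.37 + 126.39) / 8 = 1011.2300 / 8 = 126.4038
CL = X̄̄ = 126.4038

126.40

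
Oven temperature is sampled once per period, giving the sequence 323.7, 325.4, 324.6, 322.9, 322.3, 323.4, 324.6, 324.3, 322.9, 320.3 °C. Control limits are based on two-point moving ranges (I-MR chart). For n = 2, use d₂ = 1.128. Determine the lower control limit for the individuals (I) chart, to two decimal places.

320.07

X̄ = (323.7 + 325.4 + 324.6 + 322.9 + 322.3 + 323.4 + 324.6 + 324.3 + 322.9 + 320.3) / 10 = 323.4400
Moving ranges: 1.7, 0.8, 1.7, 0.6, 1.1, 1.2, 0.3, 1.4, 2.6; M̄R̄ = 11.4000 / 9 = 1.2667
LCL = X̄ − 3·M̄R̄/d₂ = 323.4400 − 3 × 1.2667 / 1.128 = 320.0712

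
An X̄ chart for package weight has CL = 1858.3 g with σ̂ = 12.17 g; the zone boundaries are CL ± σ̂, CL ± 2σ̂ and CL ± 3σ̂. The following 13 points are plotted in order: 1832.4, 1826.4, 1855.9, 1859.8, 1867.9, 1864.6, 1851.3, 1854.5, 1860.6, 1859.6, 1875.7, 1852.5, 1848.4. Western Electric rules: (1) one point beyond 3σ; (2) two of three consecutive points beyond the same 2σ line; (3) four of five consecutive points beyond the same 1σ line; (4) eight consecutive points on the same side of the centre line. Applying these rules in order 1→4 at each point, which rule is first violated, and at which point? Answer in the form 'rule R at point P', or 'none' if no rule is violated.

rule 2 at point 2

Zone of each point (C = within 1σ̂, B = 1σ̂–2σ̂, A = 2σ̂–3σ̂, * = beyond 3σ̂; sign = side of CL): 1:-A, 2:-A, 3:-C, 4:+C, 5:+C, 6:+C, 7:-C, 8:-C, 9:+C, 10:+C, 11:+B, 12:-C, 13:-C
Rule 2 (two of three consecutive points beyond the same 2σ limit) is satisfied at point 2.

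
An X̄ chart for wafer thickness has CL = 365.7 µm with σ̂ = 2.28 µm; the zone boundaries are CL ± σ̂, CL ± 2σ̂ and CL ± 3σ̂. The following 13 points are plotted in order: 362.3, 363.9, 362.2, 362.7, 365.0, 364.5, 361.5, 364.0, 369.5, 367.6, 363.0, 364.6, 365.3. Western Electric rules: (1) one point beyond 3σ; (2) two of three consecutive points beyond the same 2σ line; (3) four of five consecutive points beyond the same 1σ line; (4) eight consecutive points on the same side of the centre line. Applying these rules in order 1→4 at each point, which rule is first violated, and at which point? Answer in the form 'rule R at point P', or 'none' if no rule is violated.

rule 4 at point 8

Zone of each point (C = within 1σ̂, B = 1σ̂–2σ̂, A = 2σ̂–3σ̂, * = beyond 3σ̂; sign = side of CL): 1:-B, 2:-C, 3:-B, 4:-B, 5:-C, 6:-C, 7:-B, 8:-C, 9:+B, 10:+C, 11:-B, 12:-C, 13:-C
Rule 4 (eight consecutive points on the same side of the centre line) is satisfied at point 8.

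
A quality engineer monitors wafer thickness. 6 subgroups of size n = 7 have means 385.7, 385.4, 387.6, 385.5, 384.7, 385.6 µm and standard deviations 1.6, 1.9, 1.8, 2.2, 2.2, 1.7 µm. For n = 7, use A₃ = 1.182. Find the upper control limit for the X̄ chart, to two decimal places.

X̄̄ = (385.7 + 385.4 + 387.6 + 385.5 + 384.7 + 385.6) / 6 = 385.7500
s̄ = (1.6 + 1.9 + 1.8 + 2.2 + 2.2 + 1.7) / 6 = 1.9000
UCL = X̄̄ + A₃·s̄ = 385.7500 + 1.182 × 1.9000 = 387.9958

388.00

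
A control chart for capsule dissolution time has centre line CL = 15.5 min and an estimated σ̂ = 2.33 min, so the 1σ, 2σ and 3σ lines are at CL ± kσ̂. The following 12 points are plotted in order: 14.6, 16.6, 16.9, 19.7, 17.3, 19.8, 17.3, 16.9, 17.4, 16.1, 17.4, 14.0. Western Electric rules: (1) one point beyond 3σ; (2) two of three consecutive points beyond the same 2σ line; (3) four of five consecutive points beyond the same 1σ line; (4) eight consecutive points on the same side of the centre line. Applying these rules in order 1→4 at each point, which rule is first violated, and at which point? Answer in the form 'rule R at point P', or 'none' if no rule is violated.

rule 4 at point 9

Zone of each point (C = within 1σ̂, B = 1σ̂–2σ̂, A = 2σ̂–3σ̂, * = beyond 3σ̂; sign = side of CL): 1:-C, 2:+C, 3:+C, 4:+B, 5:+C, 6:+B, 7:+C, 8:+C, 9:+C, 10:+C, 11:+C, 12:-C
Rule 4 (eight consecutive points on the same side of the centre line) is satisfied at point 9.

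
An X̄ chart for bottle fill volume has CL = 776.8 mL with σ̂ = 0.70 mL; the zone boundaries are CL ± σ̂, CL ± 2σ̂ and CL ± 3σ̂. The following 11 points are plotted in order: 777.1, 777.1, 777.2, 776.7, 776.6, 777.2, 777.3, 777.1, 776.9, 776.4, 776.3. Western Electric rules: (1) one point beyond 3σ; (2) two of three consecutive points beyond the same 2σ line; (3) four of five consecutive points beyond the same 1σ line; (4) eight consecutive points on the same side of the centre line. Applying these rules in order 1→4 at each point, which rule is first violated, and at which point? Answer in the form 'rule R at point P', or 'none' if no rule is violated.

Zone of each point (C = within 1σ̂, B = 1σ̂–2σ̂, A = 2σ̂–3σ̂, * = beyond 3σ̂; sign = side of CL): 1:+C, 2:+C, 3:+C, 4:-C, 5:-C, 6:+C, 7:+C, 8:+C, 9:+C, 10:-C, 11:-C
No rule fires across all 11 points.

none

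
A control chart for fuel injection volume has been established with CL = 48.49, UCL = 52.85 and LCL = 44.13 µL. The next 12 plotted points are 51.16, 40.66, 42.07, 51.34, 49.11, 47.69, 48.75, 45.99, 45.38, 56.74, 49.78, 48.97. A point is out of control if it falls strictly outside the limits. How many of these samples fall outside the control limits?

3

Compare each point to [44.13, 52.85]: sample 2 = 40.66 < LCL; sample 3 = 42.07 < LCL; sample 10 = 56.74 > UCL.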